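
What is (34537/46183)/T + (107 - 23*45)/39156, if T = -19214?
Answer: -15861972329/668182201986 ≈ -0.023739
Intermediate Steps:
(34537/46183)/T + (107 - 23*45)/39156 = (34537/46183)/(-19214) + (107 - 23*45)/39156 = (34537*(1/46183))*(-1/19214) + (107 - 1035)*(1/39156) = (34537/46183)*(-1/19214) - 928*1/39156 = -34537/887360162 - 232/9789 = -15861972329/668182201986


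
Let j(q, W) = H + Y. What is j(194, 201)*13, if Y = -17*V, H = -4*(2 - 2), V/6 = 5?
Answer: -6630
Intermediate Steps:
V = 30 (V = 6*5 = 30)
H = 0 (H = -4*0 = 0)
Y = -510 (Y = -17*30 = -510)
j(q, W) = -510 (j(q, W) = 0 - 510 = -510)
j(194, 201)*13 = -510*13 = -6630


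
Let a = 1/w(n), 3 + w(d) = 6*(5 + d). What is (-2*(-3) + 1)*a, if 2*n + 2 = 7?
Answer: ⅙ ≈ 0.16667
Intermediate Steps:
n = 5/2 (n = -1 + (½)*7 = -1 + 7/2 = 5/2 ≈ 2.5000)
w(d) = 27 + 6*d (w(d) = -3 + 6*(5 + d) = -3 + (30 + 6*d) = 27 + 6*d)
a = 1/42 (a = 1/(27 + 6*(5/2)) = 1/(27 + 15) = 1/42 ≈ 0.023810)
(-2*(-3) + 1)*a = (-2*(-3) + 1)*(1/42) = (6 + 1)*(1/42) = 7*(1/42) = ⅙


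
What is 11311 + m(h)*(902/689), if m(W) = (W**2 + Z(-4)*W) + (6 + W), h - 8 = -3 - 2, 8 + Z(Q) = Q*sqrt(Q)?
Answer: 7787867/689 - 21648*I/689 ≈ 11303.0 - 31.419*I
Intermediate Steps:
Z(Q) = -8 + Q**(3/2) (Z(Q) = -8 + Q*sqrt(Q) = -8 + Q**(3/2))
h = 3 (h = 8 + (-3 - 2) = 8 - 5 = 3)
m(W) = 6 + W + W**2 + W*(-8 - 8*I) (m(W) = (W**2 + (-8 + (-4)**(3/2))*W) + (6 + W) = (W**2 + (-8 - 8*I)*W) + (6 + W) = (W**2 + W*(-8 - 8*I)) + (6 + W) = 6 + W + W**2 + W*(-8 - 8*I))
11311 + m(h)*(902/689) = 11311 + (6 + 3 + 3**2 - 8*3*(1 + I))*(902/689) = 11311 + (6 + 3 + 9 + (-24 - 24*I))*(902*(1/689)) = 11311 + (-6 - 24*I)*(902/689) = 11311 + (-5412/689 - 21648*I/689) = 7787867/689 - 21648*I/689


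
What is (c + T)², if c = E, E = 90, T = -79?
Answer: 121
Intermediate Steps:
c = 90
(c + T)² = (90 - 79)² = 11² = 121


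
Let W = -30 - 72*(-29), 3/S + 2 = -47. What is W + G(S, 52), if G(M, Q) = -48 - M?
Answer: 98493/49 ≈ 2010.1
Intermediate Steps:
S = -3/49 (S = 3/(-2 - 47) = 3/(-49) = 3*(-1/49) = -3/49 ≈ -0.061224)
W = 2058 (W = -30 + 2088 = 2058)
W + G(S, 52) = 2058 + (-48 - 1*(-3/49)) = 2058 + (-48 + 3/49) = 2058 - 2349/49 = 98493/49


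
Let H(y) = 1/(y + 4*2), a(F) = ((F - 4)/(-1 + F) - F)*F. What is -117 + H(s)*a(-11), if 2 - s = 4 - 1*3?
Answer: -4751/36 ≈ -131.97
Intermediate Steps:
s = 1 (s = 2 - (4 - 1*3) = 2 - (4 - 3) = 2 - 1*1 = 2 - 1 = 1)
a(F) = F*(-F + (-4 + F)/(-1 + F)) (a(F) = ((-4 + F)/(-1 + F) - F)*F = (-F + (-4 + F)/(-1 + F))*F = F*(-F + (-4 + F)/(-1 + F)))
H(y) = 1/(8 + y) (H(y) = 1/(y + 8) = 1/(8 + y))
-117 + H(s)*a(-11) = -117 + (-11*(-4 - 1*(-11)² + 2*(-11))/(-1 - 11))/(8 + 1) = -117 + (-11*(-4 - 1*121 - 22)/(-12))/9 = -117 + (-11*(-1/12)*(-4 - 121 - 22))/9 = -117 + (-11*(-1/12)*(-147))/9 = -117 + (⅑)*(-539/4) = -117 - 539/36 = -4751/36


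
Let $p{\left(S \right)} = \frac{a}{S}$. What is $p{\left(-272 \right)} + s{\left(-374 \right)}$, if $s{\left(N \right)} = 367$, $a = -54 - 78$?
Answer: $\frac{24989}{68} \approx 367.49$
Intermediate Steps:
$a = -132$
$p{\left(S \right)} = - \frac{132}{S}$
$p{\left(-272 \right)} + s{\left(-374 \right)} = - \frac{132}{-272} + 367 = \left(-132\right) \left(- \frac{1}{272}\right) + 367 = \frac{33}{68} + 367 = \frac{24989}{68}$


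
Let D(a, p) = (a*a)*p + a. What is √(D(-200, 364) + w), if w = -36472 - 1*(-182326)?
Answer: √14705654 ≈ 3834.8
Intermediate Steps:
D(a, p) = a + p*a² (D(a, p) = a²*p + a = p*a² + a = a + p*a²)
w = 145854 (w = -36472 + 182326 = 145854)
√(D(-200, 364) + w) = √(-200*(1 - 200*364) + 145854) = √(-200*(1 - 72800) + 145854) = √(-200*(-72799) + 145854) = √(14559800 + 145854) = √14705654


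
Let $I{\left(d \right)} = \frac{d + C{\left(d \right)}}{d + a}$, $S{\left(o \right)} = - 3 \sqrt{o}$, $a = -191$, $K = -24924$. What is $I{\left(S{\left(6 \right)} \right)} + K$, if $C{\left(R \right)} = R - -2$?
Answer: $- \frac{907907038}{36427} + \frac{1152 \sqrt{6}}{36427} \approx -24924.0$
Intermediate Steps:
$C{\left(R \right)} = 2 + R$ ($C{\left(R \right)} = R + 2 = 2 + R$)
$I{\left(d \right)} = \frac{2 + 2 d}{-191 + d}$ ($I{\left(d \right)} = \frac{d + \left(2 + d\right)}{d - 191} = \frac{2 + 2 d}{-191 + d}$)
$I{\left(S{\left(6 \right)} \right)} + K = \frac{2 \left(1 - 3 \sqrt{6}\right)}{-191 - 3 \sqrt{6}} - 24924 = -24924 + \frac{2 \left(1 - 3 \sqrt{6}\right)}{-191 - 3 \sqrt{6}}$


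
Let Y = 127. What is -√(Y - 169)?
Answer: -I*√42 ≈ -6.4807*I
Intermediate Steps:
-√(Y - 169) = -√(127 - 169) = -√(-42) = -I*√42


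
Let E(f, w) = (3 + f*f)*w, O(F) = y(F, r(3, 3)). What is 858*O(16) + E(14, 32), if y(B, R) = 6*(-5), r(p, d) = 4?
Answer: -19372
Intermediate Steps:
y(B, R) = -30
O(F) = -30
E(f, w) = w*(3 + f²) (E(f, w) = (3 + f²)*w = w*(3 + f²))
858*O(16) + E(14, 32) = 858*(-30) + 32*(3 + 14²) = -25740 + 32*(3 + 196) = -25740 + 32*199 = -25740 + 6368 = -19372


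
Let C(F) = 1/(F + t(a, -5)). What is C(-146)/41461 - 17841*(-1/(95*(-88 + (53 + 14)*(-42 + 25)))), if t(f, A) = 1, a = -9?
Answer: -376341906/2458844605 ≈ -0.15306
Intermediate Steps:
C(F) = 1/(1 + F) (C(F) = 1/(F + 1) = 1/(1 + F))
C(-146)/41461 - 17841*(-1/(95*(-88 + (53 + 14)*(-42 + 25)))) = 1/((1 - 146)*41461) - 17841*(-1/(95*(-88 + (53 + 14)*(-42 + 25)))) = (1/41461)/(-145) - 17841*(-1/(95*(-88 + 67*(-17)))) = -1/145*1/41461 - 17841*(-1/(95*(-88 - 1139))) = -1/6011845 - 17841/((-1227*(-95))) = -1/6011845 - 17841/116565 = -1/6011845 - 17841*1/116565 = -1/6011845 - 313/2045 = -376341906/2458844605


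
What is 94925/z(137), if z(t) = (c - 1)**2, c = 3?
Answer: 94925/4 ≈ 23731.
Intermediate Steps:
z(t) = 4 (z(t) = (3 - 1)**2 = 2**2 = 4)
94925/z(137) = 94925/4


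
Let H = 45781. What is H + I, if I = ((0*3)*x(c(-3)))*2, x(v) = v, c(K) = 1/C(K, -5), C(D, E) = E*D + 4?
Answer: 45781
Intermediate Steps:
C(D, E) = 4 + D*E (C(D, E) = D*E + 4 = 4 + D*E)
c(K) = 1/(4 - 5*K) (c(K) = 1/(4 + K*(-5)) = 1/(4 - 5*K))
I = 0 (I = ((0*3)/(4 - 5*(-3)))*2 = (0/(4 + 15))*2 = (0/19)*2 = (0*(1/19))*2 = 0*2 = 0)
H + I = 45781 + 0 = 45781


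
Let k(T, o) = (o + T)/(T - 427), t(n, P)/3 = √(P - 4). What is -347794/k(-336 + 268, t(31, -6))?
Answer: -5853373020/2357 - 258237045*I*√10/2357 ≈ -2.4834e+6 - 3.4646e+5*I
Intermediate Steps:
t(n, P) = 3*√(-4 + P) (t(n, P) = 3*√(P - 4) = 3*√(-4 + P))
k(T, o) = (T + o)/(-427 + T)
-347794/k(-336 + 268, t(31, -6)) = -347794*(-427 + (-336 + 268))/((-336 + 268) + 3*√(-4 - 6)) = -347794*(-427 - 68)/(-68 + 3*√(-10)) = -347794*(-495/(-68 + 3*(I*√10))) = -347794*(-495/(-68 + 3*I*√10)) = -347794/(68/495 - I*√10/165)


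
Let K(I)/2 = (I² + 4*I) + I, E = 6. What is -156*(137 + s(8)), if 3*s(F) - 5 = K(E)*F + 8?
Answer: -76960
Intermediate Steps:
K(I) = 2*I² + 10*I (K(I) = 2*((I² + 4*I) + I) = 2*(I² + 5*I) = 2*I² + 10*I)
s(F) = 13/3 + 44*F (s(F) = 5/3 + ((2*6*(5 + 6))*F + 8)/3 = 5/3 + ((2*6*11)*F + 8)/3 = 5/3 + (132*F + 8)/3 = 5/3 + (8 + 132*F)/3 = 5/3 + (8/3 + 44*F) = 13/3 + 44*F)
-156*(137 + s(8)) = -156*(137 + (13/3 + 44*8)) = -156*(137 + (13/3 + 352)) = -156*(137 + 1069/3) = -156*1480/3 = -76960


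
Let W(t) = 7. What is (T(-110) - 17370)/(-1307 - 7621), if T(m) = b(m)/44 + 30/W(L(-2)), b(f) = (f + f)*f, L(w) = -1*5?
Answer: 58855/31248 ≈ 1.8835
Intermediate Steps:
L(w) = -5
b(f) = 2*f**2 (b(f) = (2*f)*f = 2*f**2)
T(m) = 30/7 + m**2/22 (T(m) = (2*m**2)/44 + 30/7 = (2*m**2)*(1/44) + 30*(1/7) = m**2/22 + 30/7 = 30/7 + m**2/22)
(T(-110) - 17370)/(-1307 - 7621) = ((30/7 + (1/22)*(-110)**2) - 17370)/(-1307 - 7621) = ((30/7 + (1/22)*12100) - 17370)/(-8928) = ((30/7 + 550) - 17370)*(-1/8928) = (3880/7 - 17370)*(-1/8928) = -117710/7*(-1/8928) = 58855/31248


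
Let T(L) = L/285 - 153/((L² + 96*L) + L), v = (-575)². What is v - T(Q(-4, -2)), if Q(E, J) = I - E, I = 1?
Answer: 188456411/570 ≈ 3.3063e+5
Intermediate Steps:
Q(E, J) = 1 - E
v = 330625
T(L) = -153/(L² + 97*L) + L/285 (T(L) = L*(1/285) - 153/(L² + 97*L) = L/285 - 153/(L² + 97*L) = -153/(L² + 97*L) + L/285)
v - T(Q(-4, -2)) = 330625 - (-43605 + (1 - 1*(-4))³ + 97*(1 - 1*(-4))²)/(285*(1 - 1*(-4))*(97 + (1 - 1*(-4)))) = 330625 - (-43605 + (1 + 4)³ + 97*(1 + 4)²)/(285*(1 + 4)*(97 + (1 + 4))) = 330625 - (-43605 + 5³ + 97*5²)/(285*5*(97 + 5)) = 330625 - (-43605 + 125 + 97*25)/(285*5*102) = 330625 - (-43605 + 125 + 2425)/(285*5*102) = 330625 - (-41055)/(285*5*102) = 330625 - 1*(-161/570) = 330625 + 161/570 = 188456411/570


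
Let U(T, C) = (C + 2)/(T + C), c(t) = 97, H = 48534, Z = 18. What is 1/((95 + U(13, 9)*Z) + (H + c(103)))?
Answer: 1/48735 ≈ 2.0519e-5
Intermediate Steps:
U(T, C) = (2 + C)/(C + T)
1/((95 + U(13, 9)*Z) + (H + c(103))) = 1/((95 + ((2 + 9)/(9 + 13))*18) + (48534 + 97)) = 1/((95 + (11/22)*18) + 48631) = 1/((95 + ((1/22)*11)*18) + 48631) = 1/((95 + (1/2)*18) + 48631) = 1/((95 + 9) + 48631) = 1/(104 + 48631) = 1/48735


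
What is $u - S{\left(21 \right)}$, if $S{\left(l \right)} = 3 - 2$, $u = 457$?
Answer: $456$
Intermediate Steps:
$S{\left(l \right)} = 1$
$u - S{\left(21 \right)} = 457 - 1 = 456$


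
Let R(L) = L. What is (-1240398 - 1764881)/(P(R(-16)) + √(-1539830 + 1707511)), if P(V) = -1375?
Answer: 4132258625/1722944 + 3005279*√167681/1722944 ≈ 3112.6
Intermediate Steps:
(-1240398 - 1764881)/(P(R(-16)) + √(-1539830 + 1707511)) = (-1240398 - 1764881)/(-1375 + √(-1539830 + 1707511)) = -3005279/(-1375 + √167681)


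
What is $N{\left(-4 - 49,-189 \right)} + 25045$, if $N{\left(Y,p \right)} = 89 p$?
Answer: $8224$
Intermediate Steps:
$N{\left(-4 - 49,-189 \right)} + 25045 = 89 \left(-189\right) + 25045 = -16821 + 25045 = 8224$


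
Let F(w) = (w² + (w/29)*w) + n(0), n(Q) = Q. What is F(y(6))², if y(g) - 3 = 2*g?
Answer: 45562500/841 ≈ 54177.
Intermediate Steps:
y(g) = 3 + 2*g
F(w) = 30*w²/29 (F(w) = (w² + (w/29)*w) + 0 = (w² + w²/29) + 0 = 30*w²/29 + 0 = 30*w²/29)
F(y(6))² = (30*(3 + 2*6)²/29)² = (30*(3 + 12)²/29)² = ((30/29)*15²)² = ((30/29)*225)² = (6750/29)² = 45562500/841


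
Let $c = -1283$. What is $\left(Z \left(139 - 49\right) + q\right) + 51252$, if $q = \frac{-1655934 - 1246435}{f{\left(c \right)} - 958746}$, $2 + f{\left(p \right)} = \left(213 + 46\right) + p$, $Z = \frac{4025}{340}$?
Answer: $\frac{853667197871}{16316124} \approx 52320.0$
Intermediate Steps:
$Z = \frac{805}{68}$ ($Z = 4025 \cdot \frac{1}{340} = \frac{805}{68} \approx 11.838$)
$f{\left(p \right)} = 257 + p$ ($f{\left(p \right)} = -2 + \left(\left(213 + 46\right) + p\right) = -2 + \left(259 + p\right) = 257 + p$)
$q = \frac{2902369}{959772}$ ($q = \frac{-1655934 - 1246435}{\left(257 - 1283\right) - 958746} = - \frac{2902369}{-1026 - 958746} = - \frac{2902369}{-959772} = \left(-2902369\right) \left(- \frac{1}{959772}\right) = \frac{2902369}{959772} \approx 3.024$)
$\left(Z \left(139 - 49\right) + q\right) + 51252 = \left(\frac{805 \left(139 - 49\right)}{68} + \frac{2902369}{959772}\right) + 51252 = \left(\frac{805}{68} \cdot 90 + \frac{2902369}{959772}\right) + 51252 = \left(\frac{36225}{34} + \frac{2902369}{959772}\right) + 51252 = \frac{17433210623}{16316124} + 51252 = \frac{853667197871}{16316124}$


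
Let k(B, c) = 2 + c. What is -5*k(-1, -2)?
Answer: 0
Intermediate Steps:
-5*k(-1, -2) = -5*(2 - 2) = -5*0 = 0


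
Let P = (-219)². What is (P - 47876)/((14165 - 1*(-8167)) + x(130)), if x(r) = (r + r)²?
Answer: 85/89932 ≈ 0.00094516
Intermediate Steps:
P = 47961
x(r) = 4*r² (x(r) = (2*r)² = 4*r²)
(P - 47876)/((14165 - 1*(-8167)) + x(130)) = (47961 - 47876)/((14165 - 1*(-8167)) + 4*130²) = 85/((14165 + 8167) + 4*16900) = 85/(22332 + 67600) = 85/89932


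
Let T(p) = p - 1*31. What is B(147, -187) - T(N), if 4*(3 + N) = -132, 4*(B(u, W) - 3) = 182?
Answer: 231/2 ≈ 115.50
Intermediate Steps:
B(u, W) = 97/2 (B(u, W) = 3 + (1/4)*182 = 3 + 91/2 = 97/2)
N = -36 (N = -3 + (1/4)*(-132) = -3 - 33 = -36)
T(p) = -31 + p (T(p) = p - 31 = -31 + p)
B(147, -187) - T(N) = 97/2 - (-31 - 36) = 97/2 - 1*(-67) = 97/2 + 67 = 231/2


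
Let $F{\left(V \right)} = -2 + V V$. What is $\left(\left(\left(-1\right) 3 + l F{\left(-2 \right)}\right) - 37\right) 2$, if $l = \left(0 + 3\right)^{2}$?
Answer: $-44$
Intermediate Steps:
$l = 9$ ($l = 3^{2} = 9$)
$F{\left(V \right)} = -2 + V^{2}$
$\left(\left(\left(-1\right) 3 + l F{\left(-2 \right)}\right) - 37\right) 2 = \left(\left(\left(-1\right) 3 + 9 \left(-2 + \left(-2\right)^{2}\right)\right) - 37\right) 2 = \left(\left(-3 + 9 \left(-2 + 4\right)\right) - 37\right) 2 = \left(\left(-3 + 9 \cdot 2\right) - 37\right) 2 = \left(\left(-3 + 18\right) - 37\right) 2 = \left(15 - 37\right) 2 = \left(-22\right) 2 = -44$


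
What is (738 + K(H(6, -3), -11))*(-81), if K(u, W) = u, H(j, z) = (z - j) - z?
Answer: -59292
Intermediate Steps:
H(j, z) = -j
(738 + K(H(6, -3), -11))*(-81) = (738 - 1*6)*(-81) = (738 - 6)*(-81) = 732*(-81) = -59292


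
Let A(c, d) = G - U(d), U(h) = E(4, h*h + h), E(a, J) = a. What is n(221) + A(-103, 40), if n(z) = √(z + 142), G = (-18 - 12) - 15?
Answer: -49 + 11*√3 ≈ -29.947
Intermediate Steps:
U(h) = 4
G = -45 (G = -30 - 15 = -45)
n(z) = √(142 + z)
A(c, d) = -49 (A(c, d) = -45 - 1*4 = -45 - 4 = -49)
n(221) + A(-103, 40) = √(142 + 221) - 49 = √363 - 49 = 11*√3 - 49 = -49 + 11*√3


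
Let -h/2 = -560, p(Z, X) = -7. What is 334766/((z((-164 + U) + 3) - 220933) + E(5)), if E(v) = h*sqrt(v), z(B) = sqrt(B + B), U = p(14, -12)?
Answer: 334766/(-220933 + 1120*sqrt(5) + 4*I*sqrt(21)) ≈ -1.5326 - 0.00012862*I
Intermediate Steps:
h = 1120 (h = -2*(-560) = 1120)
U = -7
z(B) = sqrt(2)*sqrt(B) (z(B) = sqrt(2*B) = sqrt(2)*sqrt(B))
E(v) = 1120*sqrt(v)
334766/((z((-164 + U) + 3) - 220933) + E(5)) = 334766/((sqrt(2)*sqrt((-164 - 7) + 3) - 220933) + 1120*sqrt(5)) = 334766/((sqrt(2)*sqrt(-171 + 3) - 220933) + 1120*sqrt(5)) = 334766/((sqrt(2)*sqrt(-168) - 220933) + 1120*sqrt(5)) = 334766/((sqrt(2)*(2*I*sqrt(42)) - 220933) + 1120*sqrt(5)) = 334766/((4*I*sqrt(21) - 220933) + 1120*sqrt(5)) = 334766/((-220933 + 4*I*sqrt(21)) + 1120*sqrt(5)) = 334766/(-220933 + 1120*sqrt(5) + 4*I*sqrt(21))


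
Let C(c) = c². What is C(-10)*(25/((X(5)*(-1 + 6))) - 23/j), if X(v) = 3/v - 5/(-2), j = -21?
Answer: 176300/651 ≈ 270.81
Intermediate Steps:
X(v) = 5/2 + 3/v (X(v) = 3/v - 5*(-½) = 3/v + 5/2 = 5/2 + 3/v)
C(-10)*(25/((X(5)*(-1 + 6))) - 23/j) = (-10)²*(25/(((5/2 + 3/5)*(-1 + 6))) - 23/(-21)) = 100*(25/(((5/2 + 3*(⅕))*5)) - 23*(-1/21)) = 100*(25/(((5/2 + ⅗)*5)) + 23/21) = 100*(25/(((31/10)*5)) + 23/21) = 100*(25/(31/2) + 23/21) = 100*(25*(2/31) + 23/21) = 100*(50/31 + 23/21) = 100*(1763/651) = 176300/651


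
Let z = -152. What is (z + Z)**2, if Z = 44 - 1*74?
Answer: 33124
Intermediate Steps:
Z = -30 (Z = 44 - 74 = -30)
(z + Z)**2 = (-152 - 30)**2 = (-182)**2 = 33124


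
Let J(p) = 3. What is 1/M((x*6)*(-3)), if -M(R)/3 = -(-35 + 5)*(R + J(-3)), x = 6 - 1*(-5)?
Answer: 1/17550 ≈ 5.6980e-5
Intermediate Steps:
x = 11 (x = 6 + 5 = 11)
M(R) = -270 - 90*R (M(R) = -(-3)*(-35 + 5)*(R + 3) = -(-3)*(-30*(3 + R)) = -(-3)*(-90 - 30*R) = -3*(90 + 30*R) = -270 - 90*R)
1/M((x*6)*(-3)) = 1/(-270 - 90*11*6*(-3)) = 1/(-270 - 5940*(-3)) = 1/(-270 - 90*(-198)) = 1/(-270 + 17820) = 1/17550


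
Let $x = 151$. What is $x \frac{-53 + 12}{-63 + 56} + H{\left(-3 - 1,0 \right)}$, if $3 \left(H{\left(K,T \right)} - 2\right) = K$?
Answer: $\frac{18587}{21} \approx 885.1$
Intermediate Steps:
$H{\left(K,T \right)} = 2 + \frac{K}{3}$
$x \frac{-53 + 12}{-63 + 56} + H{\left(-3 - 1,0 \right)} = 151 \frac{-53 + 12}{-63 + 56} + \left(2 + \frac{-3 - 1}{3}\right) = 151 \left(- \frac{41}{-7}\right) + \left(2 + \frac{-3 - 1}{3}\right) = 151 \left(\left(-41\right) \left(- \frac{1}{7}\right)\right) + \left(2 + \frac{1}{3} \left(-4\right)\right) = 151 \cdot \frac{41}{7} + \left(2 - \frac{4}{3}\right) = \frac{6191}{7} + \frac{2}{3} = \frac{18587}{21}$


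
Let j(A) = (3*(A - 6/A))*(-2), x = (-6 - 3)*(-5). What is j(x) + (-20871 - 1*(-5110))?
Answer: -80151/5 ≈ -16030.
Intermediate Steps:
x = 45 (x = -9*(-5) = 45)
j(A) = -6*A + 36/A (j(A) = (3*(A - 6/A))*(-2) = (-18/A + 3*A)*(-2) = -6*A + 36/A)
j(x) + (-20871 - 1*(-5110)) = (-6*45 + 36/45) + (-20871 - 1*(-5110)) = (-270 + 36*(1/45)) + (-20871 + 5110) = (-270 + ⅘) - 15761 = -1346/5 - 15761 = -80151/5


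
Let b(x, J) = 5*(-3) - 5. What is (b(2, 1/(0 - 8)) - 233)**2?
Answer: 64009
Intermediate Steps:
b(x, J) = -20 (b(x, J) = -15 - 5 = -20)
(b(2, 1/(0 - 8)) - 233)**2 = (-20 - 233)**2 = (-253)**2 = 64009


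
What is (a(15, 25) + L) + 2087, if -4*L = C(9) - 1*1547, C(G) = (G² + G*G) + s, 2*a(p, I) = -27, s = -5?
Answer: 2421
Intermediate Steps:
a(p, I) = -27/2 (a(p, I) = (½)*(-27) = -27/2)
C(G) = -5 + 2*G² (C(G) = (G² + G*G) - 5 = (G² + G²) - 5 = 2*G² - 5 = -5 + 2*G²)
L = 695/2 (L = -((-5 + 2*9²) - 1*1547)/4 = -((-5 + 2*81) - 1547)/4 = -((-5 + 162) - 1547)/4 = -(157 - 1547)/4 = -¼*(-1390) = 695/2 ≈ 347.50)
(a(15, 25) + L) + 2087 = (-27/2 + 695/2) + 2087 = 334 + 2087 = 2421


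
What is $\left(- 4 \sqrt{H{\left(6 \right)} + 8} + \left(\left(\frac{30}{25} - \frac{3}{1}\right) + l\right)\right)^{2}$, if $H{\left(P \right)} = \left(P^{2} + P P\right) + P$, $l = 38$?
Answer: $\frac{67161}{25} - \frac{1448 \sqrt{86}}{5} \approx 0.80008$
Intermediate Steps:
$H{\left(P \right)} = P + 2 P^{2}$ ($H{\left(P \right)} = \left(P^{2} + P^{2}\right) + P = 2 P^{2} + P = P + 2 P^{2}$)
$\left(- 4 \sqrt{H{\left(6 \right)} + 8} + \left(\left(\frac{30}{25} - \frac{3}{1}\right) + l\right)\right)^{2} = \left(- 4 \sqrt{6 \left(1 + 2 \cdot 6\right) + 8} + \left(\left(\frac{30}{25} - \frac{3}{1}\right) + 38\right)\right)^{2} = \left(- 4 \sqrt{6 \left(1 + 12\right) + 8} + \left(\left(30 \cdot \frac{1}{25} - 3\right) + 38\right)\right)^{2} = \left(- 4 \sqrt{6 \cdot 13 + 8} + \left(\left(\frac{6}{5} - 3\right) + 38\right)\right)^{2} = \left(- 4 \sqrt{78 + 8} + \left(- \frac{9}{5} + 38\right)\right)^{2} = \left(- 4 \sqrt{86} + \frac{181}{5}\right)^{2} = \left(\frac{181}{5} - 4 \sqrt{86}\right)^{2}$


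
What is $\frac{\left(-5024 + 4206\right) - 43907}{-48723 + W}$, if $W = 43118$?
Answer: $\frac{8945}{1121} \approx 7.9795$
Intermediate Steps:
$\frac{\left(-5024 + 4206\right) - 43907}{-48723 + W} = \frac{\left(-5024 + 4206\right) - 43907}{-48723 + 43118} = \frac{-818 - 43907}{-5605} = \left(-44725\right) \left(- \frac{1}{5605}\right) = \frac{8945}{1121}$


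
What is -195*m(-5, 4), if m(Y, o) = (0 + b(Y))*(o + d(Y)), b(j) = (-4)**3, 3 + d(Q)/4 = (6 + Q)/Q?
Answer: -109824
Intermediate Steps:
d(Q) = -12 + 4*(6 + Q)/Q (d(Q) = -12 + 4*((6 + Q)/Q) = -12 + 4*(6 + Q)/Q)
b(j) = -64
m(Y, o) = 512 - 1536/Y - 64*o (m(Y, o) = (0 - 64)*(o + (-8 + 24/Y)) = -64*(-8 + o + 24/Y) = 512 - 1536/Y - 64*o)
-195*m(-5, 4) = -195*(512 - 1536/(-5) - 64*4) = -195*(512 - 1536*(-1/5) - 256) = -195*(512 + 1536/5 - 256) = -195*2816/5 = -109824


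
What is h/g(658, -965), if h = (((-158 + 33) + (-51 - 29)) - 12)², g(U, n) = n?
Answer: -47089/965 ≈ -48.797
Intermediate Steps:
h = 47089 (h = ((-125 - 80) - 12)² = (-205 - 12)² = (-217)² = 47089)
h/g(658, -965) = 47089/(-965) = 47089*(-1/965) = -47089/965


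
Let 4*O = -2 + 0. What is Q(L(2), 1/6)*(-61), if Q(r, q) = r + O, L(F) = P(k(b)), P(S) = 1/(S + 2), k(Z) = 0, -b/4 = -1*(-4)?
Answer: 0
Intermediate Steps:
b = -16 (b = -(-4)*(-4) = -4*4 = -16)
O = -1/2 (O = (-2 + 0)/4 = (1/4)*(-2) = -1/2 ≈ -0.50000)
P(S) = 1/(2 + S)
L(F) = 1/2 (L(F) = 1/(2 + 0) = 1/2)
Q(r, q) = -1/2 + r (Q(r, q) = r - 1/2 = -1/2 + r)
Q(L(2), 1/6)*(-61) = (-1/2 + 1/2)*(-61) = 0*(-61) = 0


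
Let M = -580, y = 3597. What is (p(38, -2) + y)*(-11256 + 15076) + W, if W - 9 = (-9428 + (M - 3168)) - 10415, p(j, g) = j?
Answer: 13862118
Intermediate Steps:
W = -23582 (W = 9 + ((-9428 + (-580 - 3168)) - 10415) = 9 + ((-9428 - 3748) - 10415) = 9 + (-13176 - 10415) = 9 - 23591 = -23582)
(p(38, -2) + y)*(-11256 + 15076) + W = (38 + 3597)*(-11256 + 15076) - 23582 = 3635*3820 - 23582 = 13885700 - 23582 = 13862118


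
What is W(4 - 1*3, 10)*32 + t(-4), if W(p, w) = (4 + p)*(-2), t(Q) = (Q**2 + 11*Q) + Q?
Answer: -352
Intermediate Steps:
t(Q) = Q**2 + 12*Q
W(p, w) = -8 - 2*p
W(4 - 1*3, 10)*32 + t(-4) = (-8 - 2*(4 - 1*3))*32 - 4*(12 - 4) = (-8 - 2*(4 - 3))*32 - 4*8 = (-8 - 2*1)*32 - 32 = (-8 - 2)*32 - 32 = -10*32 - 32 = -320 - 32 = -352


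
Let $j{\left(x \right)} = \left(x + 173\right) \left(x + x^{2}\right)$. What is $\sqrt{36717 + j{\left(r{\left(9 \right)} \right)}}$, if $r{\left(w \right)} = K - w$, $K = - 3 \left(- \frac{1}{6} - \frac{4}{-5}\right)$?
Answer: $\frac{\sqrt{542092110}}{100} \approx 232.83$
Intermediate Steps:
$K = - \frac{19}{10}$ ($K = - 3 \left(\left(-1\right) \frac{1}{6} - - \frac{4}{5}\right) = - 3 \left(- \frac{1}{6} + \frac{4}{5}\right) = \left(-3\right) \frac{19}{30} = - \frac{19}{10} \approx -1.9$)
$r{\left(w \right)} = - \frac{19}{10} - w$
$j{\left(x \right)} = \left(173 + x\right) \left(x + x^{2}\right)$
$\sqrt{36717 + j{\left(r{\left(9 \right)} \right)}} = \sqrt{36717 + \left(- \frac{19}{10} - 9\right) \left(173 + \left(- \frac{19}{10} - 9\right)^{2} + 174 \left(- \frac{19}{10} - 9\right)\right)} = \sqrt{36717 - \frac{109 \left(173 + \left(- \frac{109}{10}\right)^{2} + 174 \left(- \frac{109}{10}\right)\right)}{10}} = \sqrt{36717 - \frac{109 \left(173 + \frac{11881}{100} - \frac{9483}{5}\right)}{10}} = \sqrt{36717 - - \frac{17492211}{1000}} = \sqrt{36717 + \frac{17492211}{1000}} = \sqrt{\frac{54209211}{1000}} = \frac{\sqrt{542092110}}{100}$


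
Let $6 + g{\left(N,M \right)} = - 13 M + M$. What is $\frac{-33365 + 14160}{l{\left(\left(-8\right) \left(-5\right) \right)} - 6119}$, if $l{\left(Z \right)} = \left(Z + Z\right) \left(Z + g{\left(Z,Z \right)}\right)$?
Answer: $\frac{19205}{41799} \approx 0.45946$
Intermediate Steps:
$g{\left(N,M \right)} = -6 - 12 M$ ($g{\left(N,M \right)} = -6 + \left(- 13 M + M\right) = -6 - 12 M$)
$l{\left(Z \right)} = 2 Z \left(-6 - 11 Z\right)$ ($l{\left(Z \right)} = \left(Z + Z\right) \left(Z - \left(6 + 12 Z\right)\right) = 2 Z \left(-6 - 11 Z\right)$)
$\frac{-33365 + 14160}{l{\left(\left(-8\right) \left(-5\right) \right)} - 6119} = \frac{-33365 + 14160}{- 2 \left(\left(-8\right) \left(-5\right)\right) \left(6 + 11 \left(\left(-8\right) \left(-5\right)\right)\right) - 6119} = - \frac{19205}{\left(-2\right) 40 \left(6 + 11 \cdot 40\right) - 6119} = - \frac{19205}{\left(-2\right) 40 \left(6 + 440\right) - 6119} = - \frac{19205}{\left(-2\right) 40 \cdot 446 - 6119} = - \frac{19205}{-35680 - 6119} = - \frac{19205}{-41799} = \left(-19205\right) \left(- \frac{1}{41799}\right) = \frac{19205}{41799}$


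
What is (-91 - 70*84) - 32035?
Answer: -38006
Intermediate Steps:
(-91 - 70*84) - 32035 = (-91 - 5880) - 32035 = -5971 - 32035 = -38006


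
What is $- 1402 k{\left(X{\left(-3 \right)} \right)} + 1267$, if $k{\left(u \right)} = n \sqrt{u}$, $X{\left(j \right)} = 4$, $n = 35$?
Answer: $-96873$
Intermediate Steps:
$k{\left(u \right)} = 35 \sqrt{u}$
$- 1402 k{\left(X{\left(-3 \right)} \right)} + 1267 = - 1402 \cdot 35 \sqrt{4} + 1267 = - 1402 \cdot 35 \cdot 2 + 1267 = \left(-1402\right) 70 + 1267 = -98140 + 1267 = -96873$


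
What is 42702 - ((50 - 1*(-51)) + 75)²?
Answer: 11726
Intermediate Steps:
42702 - ((50 - 1*(-51)) + 75)² = 42702 - ((50 + 51) + 75)² = 42702 - (101 + 75)² = 42702 - 1*176² = 42702 - 1*30976 = 42702 - 30976 = 11726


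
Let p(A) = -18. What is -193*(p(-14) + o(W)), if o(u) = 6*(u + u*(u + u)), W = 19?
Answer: -854604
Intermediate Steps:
o(u) = 6*u + 12*u**2 (o(u) = 6*(u + u*(2*u)) = 6*(u + 2*u**2) = 6*u + 12*u**2)
-193*(p(-14) + o(W)) = -193*(-18 + 6*19*(1 + 2*19)) = -193*(-18 + 6*19*(1 + 38)) = -193*(-18 + 6*19*39) = -193*(-18 + 4446) = -193*4428 = -854604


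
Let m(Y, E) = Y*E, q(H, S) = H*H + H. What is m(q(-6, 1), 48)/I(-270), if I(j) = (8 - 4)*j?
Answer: -4/3 ≈ -1.3333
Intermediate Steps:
q(H, S) = H + H**2 (q(H, S) = H**2 + H = H + H**2)
I(j) = 4*j
m(Y, E) = E*Y
m(q(-6, 1), 48)/I(-270) = (48*(-6*(1 - 6)))/((4*(-270))) = (48*(-6*(-5)))/(-1080) = (48*30)*(-1/1080) = 1440*(-1/1080) = -4/3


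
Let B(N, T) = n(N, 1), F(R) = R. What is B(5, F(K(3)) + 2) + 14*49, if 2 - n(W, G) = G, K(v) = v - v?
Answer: 687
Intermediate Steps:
K(v) = 0
n(W, G) = 2 - G
B(N, T) = 1 (B(N, T) = 2 - 1*1 = 2 - 1 = 1)
B(5, F(K(3)) + 2) + 14*49 = 1 + 14*49 = 1 + 686 = 687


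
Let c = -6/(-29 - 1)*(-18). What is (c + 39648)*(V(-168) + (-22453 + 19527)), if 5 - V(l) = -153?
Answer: -548678496/5 ≈ -1.0974e+8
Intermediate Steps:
V(l) = 158 (V(l) = 5 - 1*(-153) = 5 + 153 = 158)
c = -18/5 (c = -6/(-30)*(-18) = -6*(-1/30)*(-18) = (1/5)*(-18) = -18/5 ≈ -3.6000)
(c + 39648)*(V(-168) + (-22453 + 19527)) = (-18/5 + 39648)*(158 + (-22453 + 19527)) = 198222*(158 - 2926)/5 = (198222/5)*(-2768) = -548678496/5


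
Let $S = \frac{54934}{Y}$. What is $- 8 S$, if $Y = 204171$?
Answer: $- \frac{39952}{18561} \approx -2.1525$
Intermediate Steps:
$S = \frac{4994}{18561}$ ($S = \frac{54934}{204171} = 54934 \cdot \frac{1}{204171} = \frac{4994}{18561} \approx 0.26906$)
$- 8 S = \left(-8\right) \frac{4994}{18561} = - \frac{39952}{18561}$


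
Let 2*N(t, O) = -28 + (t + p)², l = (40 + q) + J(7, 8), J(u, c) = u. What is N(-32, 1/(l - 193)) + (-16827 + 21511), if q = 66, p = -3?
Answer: 10565/2 ≈ 5282.5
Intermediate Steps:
l = 113 (l = (40 + 66) + 7 = 106 + 7 = 113)
N(t, O) = -14 + (-3 + t)²/2 (N(t, O) = (-28 + (t - 3)²)/2 = (-28 + (-3 + t)²)/2 = -14 + (-3 + t)²/2)
N(-32, 1/(l - 193)) + (-16827 + 21511) = (-14 + (-3 - 32)²/2) + (-16827 + 21511) = (-14 + (½)*(-35)²) + 4684 = (-14 + (½)*1225) + 4684 = (-14 + 1225/2) + 4684 = 1197/2 + 4684 = 10565/2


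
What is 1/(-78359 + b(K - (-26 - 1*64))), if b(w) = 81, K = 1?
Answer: -1/78278 ≈ -1.2775e-5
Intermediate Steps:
1/(-78359 + b(K - (-26 - 1*64))) = 1/(-78359 + 81) = 1/(-78278) = -1/78278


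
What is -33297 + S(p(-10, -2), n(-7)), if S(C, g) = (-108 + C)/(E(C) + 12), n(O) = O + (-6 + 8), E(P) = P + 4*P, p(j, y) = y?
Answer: -33352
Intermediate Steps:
E(P) = 5*P
n(O) = 2 + O (n(O) = O + 2 = 2 + O)
S(C, g) = (-108 + C)/(12 + 5*C) (S(C, g) = (-108 + C)/(5*C + 12) = (-108 + C)/(12 + 5*C))
-33297 + S(p(-10, -2), n(-7)) = -33297 + (-108 - 2)/(12 + 5*(-2)) = -33297 - 110/(12 - 10) = -33297 - 110/2 = -33297 + (½)*(-110) = -33297 - 55 = -33352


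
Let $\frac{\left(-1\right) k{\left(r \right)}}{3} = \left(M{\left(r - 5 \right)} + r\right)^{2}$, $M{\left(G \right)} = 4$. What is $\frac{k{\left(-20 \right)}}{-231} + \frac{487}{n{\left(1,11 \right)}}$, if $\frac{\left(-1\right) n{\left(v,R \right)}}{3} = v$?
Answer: $- \frac{36731}{231} \approx -159.01$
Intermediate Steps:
$n{\left(v,R \right)} = - 3 v$
$k{\left(r \right)} = - 3 \left(4 + r\right)^{2}$
$\frac{k{\left(-20 \right)}}{-231} + \frac{487}{n{\left(1,11 \right)}} = \frac{\left(-3\right) \left(4 - 20\right)^{2}}{-231} + \frac{487}{\left(-3\right) 1} = - 3 \left(-16\right)^{2} \left(- \frac{1}{231}\right) + \frac{487}{-3} = \left(-3\right) 256 \left(- \frac{1}{231}\right) + 487 \left(- \frac{1}{3}\right) = \left(-768\right) \left(- \frac{1}{231}\right) - \frac{487}{3} = \frac{256}{77} - \frac{487}{3} = - \frac{36731}{231}$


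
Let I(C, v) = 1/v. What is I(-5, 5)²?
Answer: 1/25 ≈ 0.040000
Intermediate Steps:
I(-5, 5)² = (1/5)² = (⅕)² = 1/25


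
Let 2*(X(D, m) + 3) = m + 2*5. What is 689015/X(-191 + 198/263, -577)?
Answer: -1378030/573 ≈ -2404.9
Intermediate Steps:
X(D, m) = 2 + m/2 (X(D, m) = -3 + (m + 2*5)/2 = -3 + (m + 10)/2 = -3 + (10 + m)/2 = -3 + (5 + m/2) = 2 + m/2)
689015/X(-191 + 198/263, -577) = 689015/(2 + (½)*(-577)) = 689015/(2 - 577/2) = 689015/(-573/2) = 689015*(-2/573) = -1378030/573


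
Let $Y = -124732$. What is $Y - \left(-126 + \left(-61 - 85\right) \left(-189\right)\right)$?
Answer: $-152200$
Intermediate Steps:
$Y - \left(-126 + \left(-61 - 85\right) \left(-189\right)\right) = -124732 - \left(-126 + \left(-61 - 85\right) \left(-189\right)\right) = -124732 - \left(-126 - -27594\right) = -124732 - \left(-126 + 27594\right) = -124732 - 27468 = -152200$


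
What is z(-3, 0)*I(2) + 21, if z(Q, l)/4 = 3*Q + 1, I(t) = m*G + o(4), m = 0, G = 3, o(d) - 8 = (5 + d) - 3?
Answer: -427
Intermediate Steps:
o(d) = 10 + d (o(d) = 8 + ((5 + d) - 3) = 8 + (2 + d) = 10 + d)
I(t) = 14 (I(t) = 0*3 + (10 + 4) = 0 + 14 = 14)
z(Q, l) = 4 + 12*Q (z(Q, l) = 4*(3*Q + 1) = 4*(1 + 3*Q) = 4 + 12*Q)
z(-3, 0)*I(2) + 21 = (4 + 12*(-3))*14 + 21 = (4 - 36)*14 + 21 = -32*14 + 21 = -448 + 21 = -427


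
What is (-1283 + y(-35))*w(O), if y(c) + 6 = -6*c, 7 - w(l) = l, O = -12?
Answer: -20501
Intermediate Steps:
w(l) = 7 - l
y(c) = -6 - 6*c
(-1283 + y(-35))*w(O) = (-1283 + (-6 - 6*(-35)))*(7 - 1*(-12)) = (-1283 + (-6 + 210))*(7 + 12) = (-1283 + 204)*19 = -1079*19 = -20501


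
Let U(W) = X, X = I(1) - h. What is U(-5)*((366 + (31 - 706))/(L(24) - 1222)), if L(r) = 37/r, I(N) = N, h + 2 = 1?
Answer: 14832/29291 ≈ 0.50637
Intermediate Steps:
h = -1 (h = -2 + 1 = -1)
X = 2 (X = 1 - 1*(-1) = 1 + 1 = 2)
U(W) = 2
U(-5)*((366 + (31 - 706))/(L(24) - 1222)) = 2*((366 + (31 - 706))/(37/24 - 1222)) = 2*((366 - 675)/(37*(1/24) - 1222)) = 2*(-309/(37/24 - 1222)) = 2*(-309/(-29291/24)) = 2*(-309*(-24/29291)) = 2*(7416/29291) = 14832/29291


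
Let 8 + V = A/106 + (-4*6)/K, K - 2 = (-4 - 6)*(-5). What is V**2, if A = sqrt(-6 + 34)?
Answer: 33990083/474721 - 220*sqrt(7)/689 ≈ 70.755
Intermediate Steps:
K = 52 (K = 2 + (-4 - 6)*(-5) = 2 - 10*(-5) = 2 + 50 = 52)
A = 2*sqrt(7) (A = sqrt(28) = 2*sqrt(7) ≈ 5.2915)
V = -110/13 + sqrt(7)/53 (V = -8 + ((2*sqrt(7))/106 - 4*6/52) = -8 + ((2*sqrt(7))*(1/106) - 24*1/52) = -8 + (sqrt(7)/53 - 6/13) = -8 + (-6/13 + sqrt(7)/53) = -110/13 + sqrt(7)/53 ≈ -8.4116)
V**2 = (-110/13 + sqrt(7)/53)**2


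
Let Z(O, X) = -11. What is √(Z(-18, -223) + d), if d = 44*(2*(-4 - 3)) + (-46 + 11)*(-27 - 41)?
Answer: √1753 ≈ 41.869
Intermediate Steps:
d = 1764 (d = 44*(2*(-7)) - 35*(-68) = 44*(-14) + 2380 = -616 + 2380 = 1764)
√(Z(-18, -223) + d) = √(-11 + 1764) = √1753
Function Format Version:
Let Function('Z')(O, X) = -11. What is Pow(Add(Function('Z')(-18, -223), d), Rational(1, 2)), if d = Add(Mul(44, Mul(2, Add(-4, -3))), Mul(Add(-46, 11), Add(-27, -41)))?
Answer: Pow(1753, Rational(1, 2)) ≈ 41.869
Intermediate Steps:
d = 1764 (d = Add(Mul(44, Mul(2, -7)), Mul(-35, -68)) = Add(Mul(44, -14), 2380) = Add(-616, 2380) = 1764)
Pow(Add(Function('Z')(-18, -223), d), Rational(1, 2)) = Pow(Add(-11, 1764), Rational(1, 2)) = Pow(1753, Rational(1, 2))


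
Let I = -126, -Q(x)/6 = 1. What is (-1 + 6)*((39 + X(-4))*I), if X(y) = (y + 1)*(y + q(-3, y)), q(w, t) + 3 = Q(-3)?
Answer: -49140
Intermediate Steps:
Q(x) = -6 (Q(x) = -6*1 = -6)
q(w, t) = -9 (q(w, t) = -3 - 6 = -9)
X(y) = (1 + y)*(-9 + y) (X(y) = (y + 1)*(y - 9) = (1 + y)*(-9 + y))
(-1 + 6)*((39 + X(-4))*I) = (-1 + 6)*((39 + (-9 + (-4)**2 - 8*(-4)))*(-126)) = 5*((39 + (-9 + 16 + 32))*(-126)) = 5*((39 + 39)*(-126)) = 5*(78*(-126)) = 5*(-9828) = -49140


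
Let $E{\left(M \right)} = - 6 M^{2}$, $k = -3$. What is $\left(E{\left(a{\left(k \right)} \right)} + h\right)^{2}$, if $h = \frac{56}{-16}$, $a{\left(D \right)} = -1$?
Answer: $\frac{361}{4} \approx 90.25$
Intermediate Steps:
$h = - \frac{7}{2}$ ($h = 56 \left(- \frac{1}{16}\right) = - \frac{7}{2} \approx -3.5$)
$\left(E{\left(a{\left(k \right)} \right)} + h\right)^{2} = \left(- 6 \left(-1\right)^{2} - \frac{7}{2}\right)^{2} = \left(\left(-6\right) 1 - \frac{7}{2}\right)^{2} = \left(-6 - \frac{7}{2}\right)^{2} = \left(- \frac{19}{2}\right)^{2} = \frac{361}{4}$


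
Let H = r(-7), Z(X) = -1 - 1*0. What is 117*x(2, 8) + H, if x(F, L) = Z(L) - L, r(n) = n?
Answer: -1060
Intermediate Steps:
Z(X) = -1 (Z(X) = -1 + 0 = -1)
H = -7
x(F, L) = -1 - L
117*x(2, 8) + H = 117*(-1 - 1*8) - 7 = 117*(-1 - 8) - 7 = 117*(-9) - 7 = -1053 - 7 = -1060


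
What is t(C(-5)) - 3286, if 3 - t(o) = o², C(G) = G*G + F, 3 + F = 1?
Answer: -3812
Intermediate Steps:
F = -2 (F = -3 + 1 = -2)
C(G) = -2 + G² (C(G) = G*G - 2 = G² - 2 = -2 + G²)
t(o) = 3 - o²
t(C(-5)) - 3286 = (3 - (-2 + (-5)²)²) - 3286 = (3 - (-2 + 25)²) - 3286 = (3 - 1*23²) - 3286 = (3 - 1*529) - 3286 = (3 - 529) - 3286 = -526 - 3286 = -3812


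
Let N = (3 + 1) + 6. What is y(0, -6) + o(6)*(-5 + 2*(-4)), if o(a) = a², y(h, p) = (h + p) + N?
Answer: -464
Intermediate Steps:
N = 10 (N = 4 + 6 = 10)
y(h, p) = 10 + h + p (y(h, p) = (h + p) + 10 = 10 + h + p)
y(0, -6) + o(6)*(-5 + 2*(-4)) = (10 + 0 - 6) + 6²*(-5 + 2*(-4)) = 4 + 36*(-5 - 8) = 4 + 36*(-13) = 4 - 468 = -464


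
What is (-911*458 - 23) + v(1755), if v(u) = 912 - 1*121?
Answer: -416470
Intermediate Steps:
v(u) = 791 (v(u) = 912 - 121 = 791)
(-911*458 - 23) + v(1755) = (-911*458 - 23) + 791 = (-417238 - 23) + 791 = -417261 + 791 = -416470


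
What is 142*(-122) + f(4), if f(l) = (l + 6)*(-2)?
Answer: -17344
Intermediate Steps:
f(l) = -12 - 2*l (f(l) = (6 + l)*(-2) = -12 - 2*l)
142*(-122) + f(4) = 142*(-122) + (-12 - 2*4) = -17324 + (-12 - 8) = -17324 - 20 = -17344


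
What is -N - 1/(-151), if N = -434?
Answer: 65535/151 ≈ 434.01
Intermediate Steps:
-N - 1/(-151) = -1*(-434) - 1/(-151) = 434 - 1*(-1/151) = 434 + 1/151 = 65535/151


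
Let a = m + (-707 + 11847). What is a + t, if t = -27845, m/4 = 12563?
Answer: 33547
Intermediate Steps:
m = 50252 (m = 4*12563 = 50252)
a = 61392 (a = 50252 + (-707 + 11847) = 50252 + 11140 = 61392)
a + t = 61392 - 27845 = 33547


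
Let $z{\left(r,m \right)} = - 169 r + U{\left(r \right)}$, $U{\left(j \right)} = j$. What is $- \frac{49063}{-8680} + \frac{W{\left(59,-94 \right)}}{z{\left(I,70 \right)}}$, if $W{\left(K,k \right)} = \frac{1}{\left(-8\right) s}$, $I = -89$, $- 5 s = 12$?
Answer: $\frac{1257583591}{222485760} \approx 5.6524$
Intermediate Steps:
$s = - \frac{12}{5}$ ($s = \left(- \frac{1}{5}\right) 12 = - \frac{12}{5} \approx -2.4$)
$W{\left(K,k \right)} = \frac{5}{96}$ ($W{\left(K,k \right)} = \frac{1}{\left(-8\right) \left(- \frac{12}{5}\right)} = \frac{1}{\frac{96}{5}} = \frac{5}{96}$)
$z{\left(r,m \right)} = - 168 r$ ($z{\left(r,m \right)} = - 169 r + r = - 168 r$)
$- \frac{49063}{-8680} + \frac{W{\left(59,-94 \right)}}{z{\left(I,70 \right)}} = - \frac{49063}{-8680} + \frac{5}{96 \left(\left(-168\right) \left(-89\right)\right)} = \left(-49063\right) \left(- \frac{1}{8680}\right) + \frac{5}{96 \cdot 14952} = \frac{7009}{1240} + \frac{5}{96} \cdot \frac{1}{14952} = \frac{7009}{1240} + \frac{5}{1435392} = \frac{1257583591}{222485760}$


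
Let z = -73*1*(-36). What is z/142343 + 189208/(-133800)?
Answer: -3322600993/2380686675 ≈ -1.3956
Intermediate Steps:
z = 2628 (z = -73*(-36) = 2628)
z/142343 + 189208/(-133800) = 2628/142343 + 189208/(-133800) = 2628*(1/142343) + 189208*(-1/133800) = 2628/142343 - 23651/16725 = -3322600993/2380686675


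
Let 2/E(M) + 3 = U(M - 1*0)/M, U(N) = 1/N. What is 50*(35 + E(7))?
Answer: 125300/73 ≈ 1716.4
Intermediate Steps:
E(M) = 2/(-3 + M⁻²) (E(M) = 2/(-3 + 1/((M - 1*0)*M)) = 2/(-3 + 1/((M + 0)*M)) = 2/(-3 + 1/(M*M)) = 2/(-3 + M⁻²))
50*(35 + E(7)) = 50*(35 - 2*7²/(-1 + 3*7²)) = 50*(35 - 2*49/(-1 + 3*49)) = 50*(35 - 2*49/(-1 + 147)) = 50*(35 - 2*49/146) = 50*(35 - 2*49*1/146) = 50*(35 - 49/73) = 50*(2506/73) = 125300/73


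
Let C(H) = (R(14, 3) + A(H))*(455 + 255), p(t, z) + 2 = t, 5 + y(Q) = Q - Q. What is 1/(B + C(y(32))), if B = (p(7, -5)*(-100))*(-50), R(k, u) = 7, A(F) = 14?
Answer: 1/39910 ≈ 2.5056e-5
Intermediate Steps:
y(Q) = -5 (y(Q) = -5 + (Q - Q) = -5 + 0 = -5)
p(t, z) = -2 + t
B = 25000 (B = ((-2 + 7)*(-100))*(-50) = (5*(-100))*(-50) = -500*(-50) = 25000)
C(H) = 14910 (C(H) = (7 + 14)*(455 + 255) = 21*710 = 14910)
1/(B + C(y(32))) = 1/(25000 + 14910) = 1/39910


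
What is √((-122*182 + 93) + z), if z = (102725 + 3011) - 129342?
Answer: 7*I*√933 ≈ 213.82*I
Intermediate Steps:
z = -23606 (z = 105736 - 129342 = -23606)
√((-122*182 + 93) + z) = √((-122*182 + 93) - 23606) = √((-22204 + 93) - 23606) = √(-22111 - 23606) = √(-45717) = 7*I*√933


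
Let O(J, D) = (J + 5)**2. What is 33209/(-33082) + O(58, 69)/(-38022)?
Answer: -116164588/104820317 ≈ -1.1082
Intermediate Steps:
O(J, D) = (5 + J)**2
33209/(-33082) + O(58, 69)/(-38022) = 33209/(-33082) + (5 + 58)**2/(-38022) = 33209*(-1/33082) + 63**2*(-1/38022) = -33209/33082 + 3969*(-1/38022) = -33209/33082 - 1323/12674 = -116164588/104820317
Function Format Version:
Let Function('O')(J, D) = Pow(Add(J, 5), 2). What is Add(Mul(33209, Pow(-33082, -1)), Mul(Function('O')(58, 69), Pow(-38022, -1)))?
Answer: Rational(-116164588, 104820317) ≈ -1.1082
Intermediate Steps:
Function('O')(J, D) = Pow(Add(5, J), 2)
Add(Mul(33209, Pow(-33082, -1)), Mul(Function('O')(58, 69), Pow(-38022, -1))) = Add(Mul(33209, Pow(-33082, -1)), Mul(Pow(Add(5, 58), 2), Pow(-38022, -1))) = Add(Mul(33209, Rational(-1, 33082)), Mul(Pow(63, 2), Rational(-1, 38022))) = Add(Rational(-33209, 33082), Mul(3969, Rational(-1, 38022))) = Add(Rational(-33209, 33082), Rational(-1323, 12674)) = Rational(-116164588, 104820317)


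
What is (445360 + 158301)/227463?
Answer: 603661/227463 ≈ 2.6539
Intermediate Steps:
(445360 + 158301)/227463 = 603661*(1/227463) = 603661/227463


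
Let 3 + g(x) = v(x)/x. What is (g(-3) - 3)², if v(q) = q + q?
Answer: 16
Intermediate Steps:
v(q) = 2*q
g(x) = -1 (g(x) = -3 + (2*x)/x = -3 + 2 = -1)
(g(-3) - 3)² = (-1 - 3)² = (-4)² = 16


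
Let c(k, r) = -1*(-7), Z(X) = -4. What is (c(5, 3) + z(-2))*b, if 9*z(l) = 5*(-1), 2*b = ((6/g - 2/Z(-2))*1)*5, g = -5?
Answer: -203/18 ≈ -11.278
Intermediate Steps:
b = -7/4 (b = (((6/(-5) - 2/(-4))*1)*5)/2 = (((6*(-⅕) - 2*(-¼))*1)*5)/2 = (((-6/5 + ½)*1)*5)/2 = (-7/10*1*5)/2 = (-7/10*5)/2 = (½)*(-7/2) = -7/4 ≈ -1.7500)
c(k, r) = 7
z(l) = -5/9 (z(l) = (5*(-1))/9 = (⅑)*(-5) = -5/9)
(c(5, 3) + z(-2))*b = (7 - 5/9)*(-7/4) = (58/9)*(-7/4) = -203/18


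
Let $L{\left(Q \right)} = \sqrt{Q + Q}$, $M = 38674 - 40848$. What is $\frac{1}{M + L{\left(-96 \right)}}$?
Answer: $- \frac{1087}{2363234} - \frac{2 i \sqrt{3}}{1181617} \approx -0.00045996 - 2.9317 \cdot 10^{-6} i$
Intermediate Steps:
$M = -2174$ ($M = 38674 - 40848 = -2174$)
$L{\left(Q \right)} = \sqrt{2} \sqrt{Q}$ ($L{\left(Q \right)} = \sqrt{2 Q} = \sqrt{2} \sqrt{Q}$)
$\frac{1}{M + L{\left(-96 \right)}} = \frac{1}{-2174 + \sqrt{2} \sqrt{-96}} = \frac{1}{-2174 + \sqrt{2} \cdot 4 i \sqrt{6}} = \frac{1}{-2174 + 8 i \sqrt{3}}$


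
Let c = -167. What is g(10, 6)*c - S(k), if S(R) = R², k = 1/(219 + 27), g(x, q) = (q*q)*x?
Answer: -3638221921/60516 ≈ -60120.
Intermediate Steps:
g(x, q) = x*q² (g(x, q) = q²*x = x*q²)
k = 1/246 ≈ 0.0040650
g(10, 6)*c - S(k) = (10*6²)*(-167) - (1/246)² = (10*36)*(-167) - 1*1/60516 = 360*(-167) - 1/60516 = -60120 - 1/60516 = -3638221921/60516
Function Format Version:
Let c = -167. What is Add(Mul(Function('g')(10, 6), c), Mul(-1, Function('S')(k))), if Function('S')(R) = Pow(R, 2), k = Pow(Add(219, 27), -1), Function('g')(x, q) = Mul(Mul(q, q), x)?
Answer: Rational(-3638221921, 60516) ≈ -60120.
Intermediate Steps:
Function('g')(x, q) = Mul(x, Pow(q, 2)) (Function('g')(x, q) = Mul(Pow(q, 2), x) = Mul(x, Pow(q, 2)))
k = Rational(1, 246) (k = Pow(246, -1) = Rational(1, 246) ≈ 0.0040650)
Add(Mul(Function('g')(10, 6), c), Mul(-1, Function('S')(k))) = Add(Mul(Mul(10, Pow(6, 2)), -167), Mul(-1, Pow(Rational(1, 246), 2))) = Add(Mul(Mul(10, 36), -167), Mul(-1, Rational(1, 60516))) = Add(Mul(360, -167), Rational(-1, 60516)) = Add(-60120, Rational(-1, 60516)) = Rational(-3638221921, 60516)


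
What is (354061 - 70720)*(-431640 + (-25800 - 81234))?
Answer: -152628429834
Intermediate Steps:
(354061 - 70720)*(-431640 + (-25800 - 81234)) = 283341*(-431640 - 107034) = 283341*(-538674) = -152628429834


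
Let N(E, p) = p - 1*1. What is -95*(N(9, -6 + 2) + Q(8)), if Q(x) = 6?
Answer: -95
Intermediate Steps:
N(E, p) = -1 + p (N(E, p) = p - 1 = -1 + p)
-95*(N(9, -6 + 2) + Q(8)) = -95*((-1 + (-6 + 2)) + 6) = -95*((-1 - 4) + 6) = -95*(-5 + 6) = -95*1 = -95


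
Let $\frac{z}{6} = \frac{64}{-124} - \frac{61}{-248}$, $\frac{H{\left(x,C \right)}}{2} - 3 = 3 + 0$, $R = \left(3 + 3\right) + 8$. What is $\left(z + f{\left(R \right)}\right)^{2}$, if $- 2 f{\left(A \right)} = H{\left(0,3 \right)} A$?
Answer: $\frac{112720689}{15376} \approx 7331.0$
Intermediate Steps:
$R = 14$ ($R = 6 + 8 = 14$)
$H{\left(x,C \right)} = 12$ ($H{\left(x,C \right)} = 6 + 2 \left(3 + 0\right) = 6 + 2 \cdot 3 = 6 + 6 = 12$)
$f{\left(A \right)} = - 6 A$ ($f{\left(A \right)} = - \frac{12 A}{2} = - 6 A$)
$z = - \frac{201}{124}$ ($z = 6 \left(\frac{64}{-124} - \frac{61}{-248}\right) = 6 \left(64 \left(- \frac{1}{124}\right) - - \frac{61}{248}\right) = 6 \left(- \frac{16}{31} + \frac{61}{248}\right) = 6 \left(- \frac{67}{248}\right) = - \frac{201}{124} \approx -1.621$)
$\left(z + f{\left(R \right)}\right)^{2} = \left(- \frac{201}{124} - 84\right)^{2} = \left(- \frac{10617}{124}\right)^{2} = \frac{112720689}{15376}$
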